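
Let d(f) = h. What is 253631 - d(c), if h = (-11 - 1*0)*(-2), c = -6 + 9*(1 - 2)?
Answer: 253609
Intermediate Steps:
c = -15 (c = -6 + 9*(-1) = -6 - 9 = -15)
h = 22 (h = (-11 + 0)*(-2) = -11*(-2) = 22)
d(f) = 22
253631 - d(c) = 253631 - 1*22 = 253631 - 22 = 253609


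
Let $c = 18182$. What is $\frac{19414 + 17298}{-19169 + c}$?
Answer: $- \frac{36712}{987} \approx -37.196$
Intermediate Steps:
$\frac{19414 + 17298}{-19169 + c} = \frac{19414 + 17298}{-19169 + 18182} = \frac{36712}{-987} = 36712 \left(- \frac{1}{987}\right) = - \frac{36712}{987}$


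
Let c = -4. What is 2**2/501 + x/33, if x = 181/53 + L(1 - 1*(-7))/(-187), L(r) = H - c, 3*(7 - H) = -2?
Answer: 17955814/163858563 ≈ 0.10958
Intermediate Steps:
H = 23/3 (H = 7 - 1/3*(-2) = 7 + 2/3 = 23/3 ≈ 7.6667)
L(r) = 35/3 (L(r) = 23/3 - 1*(-4) = 23/3 + 4 = 35/3)
x = 99686/29733 (x = 181/53 + (35/3)/(-187) = 181*(1/53) + (35/3)*(-1/187) = 181/53 - 35/561 = 99686/29733 ≈ 3.3527)
2**2/501 + x/33 = 2**2/501 + (99686/29733)/33 = 4*(1/501) + (99686/29733)*(1/33) = 4/501 + 99686/981189 = 17955814/163858563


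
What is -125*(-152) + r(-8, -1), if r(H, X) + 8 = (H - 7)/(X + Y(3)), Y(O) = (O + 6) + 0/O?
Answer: 151921/8 ≈ 18990.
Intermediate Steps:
Y(O) = 6 + O (Y(O) = (6 + O) + 0 = 6 + O)
r(H, X) = -8 + (-7 + H)/(9 + X) (r(H, X) = -8 + (H - 7)/(X + (6 + 3)) = -8 + (-7 + H)/(X + 9) = -8 + (-7 + H)/(9 + X))
-125*(-152) + r(-8, -1) = -125*(-152) + (-79 - 8 - 8*(-1))/(9 - 1) = 19000 + (-79 - 8 + 8)/8 = 19000 + (1/8)*(-79) = 19000 - 79/8 = 151921/8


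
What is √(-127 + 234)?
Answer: √107 ≈ 10.344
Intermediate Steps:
√(-127 + 234) = √107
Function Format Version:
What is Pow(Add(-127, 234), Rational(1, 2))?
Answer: Pow(107, Rational(1, 2)) ≈ 10.344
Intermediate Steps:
Pow(Add(-127, 234), Rational(1, 2)) = Pow(107, Rational(1, 2))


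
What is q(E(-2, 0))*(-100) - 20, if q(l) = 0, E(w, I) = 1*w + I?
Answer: -20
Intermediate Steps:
E(w, I) = I + w (E(w, I) = w + I = I + w)
q(E(-2, 0))*(-100) - 20 = 0*(-100) - 20 = 0 - 20 = -20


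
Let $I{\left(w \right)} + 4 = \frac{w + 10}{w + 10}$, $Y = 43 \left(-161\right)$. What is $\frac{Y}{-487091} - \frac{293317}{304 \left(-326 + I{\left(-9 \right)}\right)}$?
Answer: $\frac{143564481615}{48716893456} \approx 2.9469$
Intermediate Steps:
$Y = -6923$
$I{\left(w \right)} = -3$ ($I{\left(w \right)} = -4 + \frac{w + 10}{w + 10} = -4 + \frac{10 + w}{10 + w} = -4 + 1 = -3$)
$\frac{Y}{-487091} - \frac{293317}{304 \left(-326 + I{\left(-9 \right)}\right)} = - \frac{6923}{-487091} - \frac{293317}{304 \left(-326 - 3\right)} = \left(-6923\right) \left(- \frac{1}{487091}\right) - \frac{293317}{304 \left(-329\right)} = \frac{6923}{487091} - \frac{293317}{-100016} = \frac{6923}{487091} - - \frac{293317}{100016} = \frac{6923}{487091} + \frac{293317}{100016} = \frac{143564481615}{48716893456}$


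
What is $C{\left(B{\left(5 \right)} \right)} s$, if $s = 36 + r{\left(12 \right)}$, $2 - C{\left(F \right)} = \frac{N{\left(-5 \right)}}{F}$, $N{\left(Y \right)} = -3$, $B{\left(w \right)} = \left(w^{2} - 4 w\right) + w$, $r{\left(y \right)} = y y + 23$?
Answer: $\frac{4669}{10} \approx 466.9$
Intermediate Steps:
$r{\left(y \right)} = 23 + y^{2}$ ($r{\left(y \right)} = y^{2} + 23 = 23 + y^{2}$)
$B{\left(w \right)} = w^{2} - 3 w$
$C{\left(F \right)} = 2 + \frac{3}{F}$ ($C{\left(F \right)} = 2 - - \frac{3}{F} = 2 + \frac{3}{F}$)
$s = 203$ ($s = 36 + \left(23 + 12^{2}\right) = 36 + \left(23 + 144\right) = 36 + 167 = 203$)
$C{\left(B{\left(5 \right)} \right)} s = \left(2 + \frac{3}{5 \left(-3 + 5\right)}\right) 203 = \left(2 + \frac{3}{5 \cdot 2}\right) 203 = \left(2 + \frac{3}{10}\right) 203 = \frac{23}{10} \cdot 203 = \frac{4669}{10}$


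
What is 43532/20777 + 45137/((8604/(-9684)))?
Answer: -252260875633/4965703 ≈ -50801.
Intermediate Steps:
43532/20777 + 45137/((8604/(-9684))) = 43532*(1/20777) + 45137/((8604*(-1/9684))) = 43532/20777 + 45137/(-239/269) = 43532/20777 + 45137*(-269/239) = 43532/20777 - 12141853/239 = -252260875633/4965703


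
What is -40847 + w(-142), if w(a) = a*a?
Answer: -20683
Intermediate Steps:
w(a) = a**2
-40847 + w(-142) = -40847 + (-142)**2 = -40847 + 20164 = -20683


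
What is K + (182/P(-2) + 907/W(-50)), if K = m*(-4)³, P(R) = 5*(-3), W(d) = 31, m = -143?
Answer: 4263643/465 ≈ 9169.1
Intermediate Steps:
P(R) = -15
K = 9152 (K = -143*(-4)³ = -143*(-64) = 9152)
K + (182/P(-2) + 907/W(-50)) = 9152 + (182/(-15) + 907/31) = 9152 + (182*(-1/15) + 907*(1/31)) = 9152 + (-182/15 + 907/31) = 9152 + 7963/465 = 4263643/465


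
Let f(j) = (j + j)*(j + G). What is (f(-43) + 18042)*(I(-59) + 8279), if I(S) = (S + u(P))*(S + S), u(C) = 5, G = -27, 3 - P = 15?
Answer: 352532362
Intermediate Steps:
P = -12 (P = 3 - 1*15 = 3 - 15 = -12)
I(S) = 2*S*(5 + S) (I(S) = (S + 5)*(S + S) = (5 + S)*(2*S) = 2*S*(5 + S))
f(j) = 2*j*(-27 + j) (f(j) = (j + j)*(j - 27) = (2*j)*(-27 + j) = 2*j*(-27 + j))
(f(-43) + 18042)*(I(-59) + 8279) = (2*(-43)*(-27 - 43) + 18042)*(2*(-59)*(5 - 59) + 8279) = (2*(-43)*(-70) + 18042)*(2*(-59)*(-54) + 8279) = (6020 + 18042)*(6372 + 8279) = 24062*14651 = 352532362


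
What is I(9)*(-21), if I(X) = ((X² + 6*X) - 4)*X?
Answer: -24759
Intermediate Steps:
I(X) = X*(-4 + X² + 6*X) (I(X) = (-4 + X² + 6*X)*X = X*(-4 + X² + 6*X))
I(9)*(-21) = (9*(-4 + 9² + 6*9))*(-21) = (9*(-4 + 81 + 54))*(-21) = (9*131)*(-21) = 1179*(-21) = -24759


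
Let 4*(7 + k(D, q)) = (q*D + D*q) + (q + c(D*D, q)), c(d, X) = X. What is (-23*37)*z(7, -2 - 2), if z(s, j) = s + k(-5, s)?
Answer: 11914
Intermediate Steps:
k(D, q) = -7 + q/2 + D*q/2 (k(D, q) = -7 + ((q*D + D*q) + (q + q))/4 = -7 + ((D*q + D*q) + 2*q)/4 = -7 + (2*D*q + 2*q)/4 = -7 + (2*q + 2*D*q)/4 = -7 + (q/2 + D*q/2) = -7 + q/2 + D*q/2)
z(s, j) = -7 - s (z(s, j) = s + (-7 + s/2 + (½)*(-5)*s) = s + (-7 + s/2 - 5*s/2) = s + (-7 - 2*s) = -7 - s)
(-23*37)*z(7, -2 - 2) = (-23*37)*(-7 - 1*7) = -851*(-7 - 7) = -851*(-14) = 11914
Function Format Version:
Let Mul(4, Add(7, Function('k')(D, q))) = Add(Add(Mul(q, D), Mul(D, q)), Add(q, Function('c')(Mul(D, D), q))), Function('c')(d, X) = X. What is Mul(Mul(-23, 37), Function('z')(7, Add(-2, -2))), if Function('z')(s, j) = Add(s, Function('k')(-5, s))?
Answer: 11914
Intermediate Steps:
Function('k')(D, q) = Add(-7, Mul(Rational(1, 2), q), Mul(Rational(1, 2), D, q)) (Function('k')(D, q) = Add(-7, Mul(Rational(1, 4), Add(Add(Mul(q, D), Mul(D, q)), Add(q, q)))) = Add(-7, Mul(Rational(1, 4), Add(Add(Mul(D, q), Mul(D, q)), Mul(2, q)))) = Add(-7, Mul(Rational(1, 4), Add(Mul(2, D, q), Mul(2, q)))) = Add(-7, Mul(Rational(1, 4), Add(Mul(2, q), Mul(2, D, q)))) = Add(-7, Add(Mul(Rational(1, 2), q), Mul(Rational(1, 2), D, q))) = Add(-7, Mul(Rational(1, 2), q), Mul(Rational(1, 2), D, q)))
Function('z')(s, j) = Add(-7, Mul(-1, s)) (Function('z')(s, j) = Add(s, Add(-7, Mul(Rational(1, 2), s), Mul(Rational(1, 2), -5, s))) = Add(s, Add(-7, Mul(Rational(1, 2), s), Mul(Rational(-5, 2), s))) = Add(s, Add(-7, Mul(-2, s))) = Add(-7, Mul(-1, s)))
Mul(Mul(-23, 37), Function('z')(7, Add(-2, -2))) = Mul(Mul(-23, 37), Add(-7, Mul(-1, 7))) = Mul(-851, Add(-7, -7)) = Mul(-851, -14) = 11914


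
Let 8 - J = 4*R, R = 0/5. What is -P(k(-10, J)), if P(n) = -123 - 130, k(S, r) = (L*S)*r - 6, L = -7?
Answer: 253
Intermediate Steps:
R = 0 (R = 0*(⅕) = 0)
J = 8 (J = 8 - 4*0 = 8 - 1*0 = 8 + 0 = 8)
k(S, r) = -6 - 7*S*r (k(S, r) = (-7*S)*r - 6 = -7*S*r - 6 = -6 - 7*S*r)
P(n) = -253
-P(k(-10, J)) = -1*(-253) = 253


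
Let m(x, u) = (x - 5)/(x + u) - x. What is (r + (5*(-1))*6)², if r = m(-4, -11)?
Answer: 16129/25 ≈ 645.16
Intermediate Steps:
m(x, u) = -x + (-5 + x)/(u + x) (m(x, u) = (-5 + x)/(u + x) - x = -x + (-5 + x)/(u + x))
r = 23/5 (r = (-5 - 4 - 1*(-4)² - 1*(-11)*(-4))/(-11 - 4) = (-5 - 4 - 1*16 - 44)/(-15) = -(-5 - 4 - 16 - 44)/15 = -1/15*(-69) = 23/5 ≈ 4.6000)
(r + (5*(-1))*6)² = (23/5 + (5*(-1))*6)² = (23/5 - 5*6)² = (23/5 - 30)² = (-127/5)² = 16129/25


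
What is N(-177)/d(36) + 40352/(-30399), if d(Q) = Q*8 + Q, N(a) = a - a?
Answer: -40352/30399 ≈ -1.3274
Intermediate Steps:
N(a) = 0
d(Q) = 9*Q (d(Q) = 8*Q + Q = 9*Q)
N(-177)/d(36) + 40352/(-30399) = 0/((9*36)) + 40352/(-30399) = 0/324 + 40352*(-1/30399) = 0*(1/324) - 40352/30399 = 0 - 40352/30399 = -40352/30399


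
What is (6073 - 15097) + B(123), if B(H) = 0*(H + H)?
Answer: -9024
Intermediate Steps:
B(H) = 0 (B(H) = 0*(2*H) = 0)
(6073 - 15097) + B(123) = (6073 - 15097) + 0 = -9024 + 0 = -9024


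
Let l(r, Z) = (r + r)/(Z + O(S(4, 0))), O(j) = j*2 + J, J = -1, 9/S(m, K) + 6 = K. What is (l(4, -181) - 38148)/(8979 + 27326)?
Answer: -7057388/6716425 ≈ -1.0508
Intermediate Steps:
S(m, K) = 9/(-6 + K)
O(j) = -1 + 2*j (O(j) = j*2 - 1 = 2*j - 1 = -1 + 2*j)
l(r, Z) = 2*r/(-4 + Z) (l(r, Z) = (r + r)/(Z + (-1 + 2*(9/(-6 + 0)))) = (2*r)/(Z + (-1 + 2*(9/(-6)))) = (2*r)/(Z + (-1 + 2*(9*(-⅙)))) = (2*r)/(Z + (-1 + 2*(-3/2))) = (2*r)/(Z + (-1 - 3)) = (2*r)/(Z - 4) = (2*r)/(-4 + Z) = 2*r/(-4 + Z))
(l(4, -181) - 38148)/(8979 + 27326) = (2*4/(-4 - 181) - 38148)/(8979 + 27326) = (2*4/(-185) - 38148)/36305 = (2*4*(-1/185) - 38148)*(1/36305) = (-8/185 - 38148)*(1/36305) = -7057388/185*1/36305 = -7057388/6716425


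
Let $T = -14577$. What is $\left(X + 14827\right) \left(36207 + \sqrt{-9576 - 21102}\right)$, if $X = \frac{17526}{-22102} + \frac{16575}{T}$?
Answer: $\frac{670300149615399}{1248763} + \frac{18512998857 i \sqrt{30678}}{1248763} \approx 5.3677 \cdot 10^{8} + 2.5966 \cdot 10^{6} i$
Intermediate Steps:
$X = - \frac{2410144}{1248763}$ ($X = \frac{17526}{-22102} + \frac{16575}{-14577} = 17526 \left(- \frac{1}{22102}\right) + 16575 \left(- \frac{1}{14577}\right) = - \frac{8763}{11051} - \frac{5525}{4859} = - \frac{2410144}{1248763} \approx -1.93$)
$\left(X + 14827\right) \left(36207 + \sqrt{-9576 - 21102}\right) = \left(- \frac{2410144}{1248763} + 14827\right) \left(36207 + \sqrt{-9576 - 21102}\right) = \frac{18512998857 \left(36207 + \sqrt{-30678}\right)}{1248763} = \frac{18512998857 \left(36207 + i \sqrt{30678}\right)}{1248763} = \frac{670300149615399}{1248763} + \frac{18512998857 i \sqrt{30678}}{1248763}$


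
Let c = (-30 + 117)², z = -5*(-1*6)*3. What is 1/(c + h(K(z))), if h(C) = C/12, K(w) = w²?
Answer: 1/8244 ≈ 0.00012130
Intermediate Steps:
z = 90 (z = -(-30)*3 = -5*(-18) = 90)
h(C) = C/12 (h(C) = C*(1/12) = C/12)
c = 7569 (c = 87² = 7569)
1/(c + h(K(z))) = 1/(7569 + (1/12)*90²) = 1/(7569 + (1/12)*8100) = 1/(7569 + 675) = 1/8244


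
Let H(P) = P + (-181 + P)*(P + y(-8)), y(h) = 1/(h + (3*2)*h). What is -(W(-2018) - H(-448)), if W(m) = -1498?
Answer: 15839781/56 ≈ 2.8285e+5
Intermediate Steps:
y(h) = 1/(7*h) (y(h) = 1/(h + 6*h) = 1/(7*h))
H(P) = P + (-181 + P)*(-1/56 + P) (H(P) = P + (-181 + P)*(P + (⅐)/(-8)) = P + (-181 + P)*(P + (⅐)*(-⅛)) = P + (-181 + P)*(P - 1/56) = P + (-181 + P)*(-1/56 + P))
-(W(-2018) - H(-448)) = -(-1498 - (181/56 + (-448)² - 10081/56*(-448))) = -(-1498 - (181/56 + 200704 + 80648)) = -(-1498 - 1*15755893/56) = -(-1498 - 15755893/56) = -1*(-15839781/56) = 15839781/56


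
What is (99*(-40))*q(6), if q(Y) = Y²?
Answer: -142560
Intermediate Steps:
(99*(-40))*q(6) = (99*(-40))*6² = -3960*36 = -142560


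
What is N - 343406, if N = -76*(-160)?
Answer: -331246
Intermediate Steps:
N = 12160
N - 343406 = 12160 - 343406 = -331246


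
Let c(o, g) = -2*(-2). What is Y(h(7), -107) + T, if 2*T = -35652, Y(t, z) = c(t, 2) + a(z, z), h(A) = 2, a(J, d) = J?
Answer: -17929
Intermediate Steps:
c(o, g) = 4
Y(t, z) = 4 + z
T = -17826 (T = (½)*(-35652) = -17826)
Y(h(7), -107) + T = (4 - 107) - 17826 = -103 - 17826 = -17929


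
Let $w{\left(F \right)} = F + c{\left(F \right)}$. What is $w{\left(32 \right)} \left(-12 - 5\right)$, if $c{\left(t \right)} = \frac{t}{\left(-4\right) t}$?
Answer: $- \frac{2159}{4} \approx -539.75$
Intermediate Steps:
$c{\left(t \right)} = - \frac{1}{4}$ ($c{\left(t \right)} = t \left(- \frac{1}{4 t}\right) = - \frac{1}{4}$)
$w{\left(F \right)} = - \frac{1}{4} + F$ ($w{\left(F \right)} = F - \frac{1}{4} = - \frac{1}{4} + F$)
$w{\left(32 \right)} \left(-12 - 5\right) = \left(- \frac{1}{4} + 32\right) \left(-12 - 5\right) = \frac{127 \left(-12 - 5\right)}{4} = \frac{127}{4} \left(-17\right) = - \frac{2159}{4}$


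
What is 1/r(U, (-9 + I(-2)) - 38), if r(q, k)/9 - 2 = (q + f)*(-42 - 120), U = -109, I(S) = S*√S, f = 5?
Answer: 1/151650 ≈ 6.5941e-6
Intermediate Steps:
I(S) = S^(3/2)
r(q, k) = -7272 - 1458*q (r(q, k) = 18 + 9*((q + 5)*(-42 - 120)) = 18 + 9*((5 + q)*(-162)) = 18 + 9*(-810 - 162*q) = 18 + (-7290 - 1458*q) = -7272 - 1458*q)
1/r(U, (-9 + I(-2)) - 38) = 1/(-7272 - 1458*(-109)) = 1/(-7272 + 158922) = 1/151650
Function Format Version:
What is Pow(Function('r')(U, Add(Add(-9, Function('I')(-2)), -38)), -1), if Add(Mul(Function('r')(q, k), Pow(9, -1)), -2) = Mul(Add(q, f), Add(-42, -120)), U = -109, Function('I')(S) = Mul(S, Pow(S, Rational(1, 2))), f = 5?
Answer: Rational(1, 151650) ≈ 6.5941e-6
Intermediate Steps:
Function('I')(S) = Pow(S, Rational(3, 2))
Function('r')(q, k) = Add(-7272, Mul(-1458, q)) (Function('r')(q, k) = Add(18, Mul(9, Mul(Add(q, 5), Add(-42, -120)))) = Add(18, Mul(9, Mul(Add(5, q), -162))) = Add(18, Mul(9, Add(-810, Mul(-162, q)))) = Add(18, Add(-7290, Mul(-1458, q))) = Add(-7272, Mul(-1458, q)))
Pow(Function('r')(U, Add(Add(-9, Function('I')(-2)), -38)), -1) = Pow(Add(-7272, Mul(-1458, -109)), -1) = Pow(Add(-7272, 158922), -1) = Pow(151650, -1) = Rational(1, 151650)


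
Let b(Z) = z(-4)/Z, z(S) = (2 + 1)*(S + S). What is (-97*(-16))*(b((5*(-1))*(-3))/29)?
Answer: -12416/145 ≈ -85.628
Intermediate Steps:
z(S) = 6*S (z(S) = 3*(2*S) = 6*S)
b(Z) = -24/Z (b(Z) = (6*(-4))/Z = -24/Z)
(-97*(-16))*(b((5*(-1))*(-3))/29) = (-97*(-16))*(-24/((5*(-1))*(-3))/29) = 1552*(-24/((-5*(-3)))*(1/29)) = 1552*(-24/15*(1/29)) = 1552*(-24*1/15*(1/29)) = 1552*(-8/5*1/29) = 1552*(-8/145) = -12416/145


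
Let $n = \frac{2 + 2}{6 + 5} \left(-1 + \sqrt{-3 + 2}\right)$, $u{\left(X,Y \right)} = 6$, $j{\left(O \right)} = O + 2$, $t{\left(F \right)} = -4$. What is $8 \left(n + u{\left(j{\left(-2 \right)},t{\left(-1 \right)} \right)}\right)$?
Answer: $\frac{496}{11} + \frac{32 i}{11} \approx 45.091 + 2.9091 i$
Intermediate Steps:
$j{\left(O \right)} = 2 + O$
$n = - \frac{4}{11} + \frac{4 i}{11}$ ($n = \frac{4}{11} \left(-1 + \sqrt{-1}\right) = 4 \cdot \frac{1}{11} \left(-1 + i\right) = \frac{4 \left(-1 + i\right)}{11} = - \frac{4}{11} + \frac{4 i}{11} \approx -0.36364 + 0.36364 i$)
$8 \left(n + u{\left(j{\left(-2 \right)},t{\left(-1 \right)} \right)}\right) = 8 \left(\left(- \frac{4}{11} + \frac{4 i}{11}\right) + 6\right) = 8 \left(\frac{62}{11} + \frac{4 i}{11}\right) = \frac{496}{11} + \frac{32 i}{11}$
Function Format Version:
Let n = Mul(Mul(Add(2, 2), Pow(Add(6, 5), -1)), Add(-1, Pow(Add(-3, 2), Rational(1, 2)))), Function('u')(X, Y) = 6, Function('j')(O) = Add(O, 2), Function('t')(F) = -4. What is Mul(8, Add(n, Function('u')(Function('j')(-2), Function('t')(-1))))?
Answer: Add(Rational(496, 11), Mul(Rational(32, 11), I)) ≈ Add(45.091, Mul(2.9091, I))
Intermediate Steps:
Function('j')(O) = Add(2, O)
n = Add(Rational(-4, 11), Mul(Rational(4, 11), I)) (n = Mul(Mul(4, Pow(11, -1)), Add(-1, Pow(-1, Rational(1, 2)))) = Mul(Mul(4, Rational(1, 11)), Add(-1, I)) = Mul(Rational(4, 11), Add(-1, I)) = Add(Rational(-4, 11), Mul(Rational(4, 11), I)) ≈ Add(-0.36364, Mul(0.36364, I)))
Mul(8, Add(n, Function('u')(Function('j')(-2), Function('t')(-1)))) = Mul(8, Add(Add(Rational(-4, 11), Mul(Rational(4, 11), I)), 6)) = Mul(8, Add(Rational(62, 11), Mul(Rational(4, 11), I))) = Add(Rational(496, 11), Mul(Rational(32, 11), I))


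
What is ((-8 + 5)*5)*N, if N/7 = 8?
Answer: -840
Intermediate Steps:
N = 56 (N = 7*8 = 56)
((-8 + 5)*5)*N = ((-8 + 5)*5)*56 = -3*5*56 = -15*56 = -840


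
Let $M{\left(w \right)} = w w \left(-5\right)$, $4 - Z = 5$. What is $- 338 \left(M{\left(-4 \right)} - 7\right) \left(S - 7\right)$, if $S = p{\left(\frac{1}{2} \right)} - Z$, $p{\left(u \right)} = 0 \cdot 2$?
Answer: $-176436$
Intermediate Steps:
$Z = -1$ ($Z = 4 - 5 = -1$)
$M{\left(w \right)} = - 5 w^{2}$ ($M{\left(w \right)} = w^{2} \left(-5\right) = - 5 w^{2}$)
$p{\left(u \right)} = 0$
$S = 1$ ($S = 0 - -1 = 0 + 1 = 1$)
$- 338 \left(M{\left(-4 \right)} - 7\right) \left(S - 7\right) = - 338 \left(- 5 \left(-4\right)^{2} - 7\right) \left(1 - 7\right) = - 338 \left(\left(-5\right) 16 - 7\right) \left(-6\right) = - 338 \left(-80 - 7\right) \left(-6\right) = - 338 \left(\left(-87\right) \left(-6\right)\right) = \left(-338\right) 522 = -176436$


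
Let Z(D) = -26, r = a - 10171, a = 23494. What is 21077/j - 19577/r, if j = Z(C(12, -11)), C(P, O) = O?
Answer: -281317873/346398 ≈ -812.12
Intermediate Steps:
r = 13323 (r = 23494 - 10171 = 13323)
j = -26
21077/j - 19577/r = 21077/(-26) - 19577/13323 = 21077*(-1/26) - 19577*1/13323 = -21077/26 - 19577/13323 = -281317873/346398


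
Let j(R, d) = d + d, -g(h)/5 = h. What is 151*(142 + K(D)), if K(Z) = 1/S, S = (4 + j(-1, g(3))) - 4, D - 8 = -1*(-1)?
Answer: 643109/30 ≈ 21437.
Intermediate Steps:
g(h) = -5*h
j(R, d) = 2*d
D = 9 (D = 8 - 1*(-1) = 8 + 1 = 9)
S = -30 (S = (4 + 2*(-5*3)) - 4 = (4 + 2*(-15)) - 4 = (4 - 30) - 4 = -26 - 4 = -30)
K(Z) = -1/30 (K(Z) = 1/(-30) = -1/30)
151*(142 + K(D)) = 151*(142 - 1/30) = 151*(4259/30) = 643109/30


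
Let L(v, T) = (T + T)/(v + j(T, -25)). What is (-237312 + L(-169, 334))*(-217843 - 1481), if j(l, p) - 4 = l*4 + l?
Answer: 11190345744144/215 ≈ 5.2048e+10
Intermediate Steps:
j(l, p) = 4 + 5*l (j(l, p) = 4 + (l*4 + l) = 4 + (4*l + l) = 4 + 5*l)
L(v, T) = 2*T/(4 + v + 5*T) (L(v, T) = (T + T)/(v + (4 + 5*T)) = (2*T)/(4 + v + 5*T) = 2*T/(4 + v + 5*T))
(-237312 + L(-169, 334))*(-217843 - 1481) = (-237312 + 2*334/(4 - 169 + 5*334))*(-217843 - 1481) = (-237312 + 2*334/(4 - 169 + 1670))*(-219324) = (-237312 + 2*334/1505)*(-219324) = (-237312 + 2*334*(1/1505))*(-219324) = (-237312 + 668/1505)*(-219324) = -357153892/1505*(-219324) = 11190345744144/215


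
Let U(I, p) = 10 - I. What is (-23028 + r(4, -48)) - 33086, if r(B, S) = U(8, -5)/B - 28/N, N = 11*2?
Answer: -1234525/22 ≈ -56115.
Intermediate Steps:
N = 22
r(B, S) = -14/11 + 2/B (r(B, S) = (10 - 1*8)/B - 28/22 = (10 - 8)/B - 28*1/22 = 2/B - 14/11 = -14/11 + 2/B)
(-23028 + r(4, -48)) - 33086 = (-23028 + (-14/11 + 2/4)) - 33086 = (-23028 + (-14/11 + 2*(1/4))) - 33086 = (-23028 + (-14/11 + 1/2)) - 33086 = (-23028 - 17/22) - 33086 = -506633/22 - 33086 = -1234525/22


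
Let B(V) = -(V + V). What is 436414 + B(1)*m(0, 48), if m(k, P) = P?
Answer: 436318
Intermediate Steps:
B(V) = -2*V
436414 + B(1)*m(0, 48) = 436414 - 2*1*48 = 436414 - 2*48 = 436414 - 96 = 436318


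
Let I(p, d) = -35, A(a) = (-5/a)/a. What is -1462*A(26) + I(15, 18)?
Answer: -8175/338 ≈ -24.186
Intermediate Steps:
A(a) = -5/a**2
-1462*A(26) + I(15, 18) = -(-7310)/26**2 - 35 = -(-7310)/676 - 35 = -1462*(-5/676) - 35 = 3655/338 - 35 = -8175/338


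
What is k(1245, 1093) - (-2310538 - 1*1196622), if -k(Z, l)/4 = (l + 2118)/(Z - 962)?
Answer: 992513436/283 ≈ 3.5071e+6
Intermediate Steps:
k(Z, l) = -4*(2118 + l)/(-962 + Z) (k(Z, l) = -4*(l + 2118)/(Z - 962) = -4*(2118 + l)/(-962 + Z))
k(1245, 1093) - (-2310538 - 1*1196622) = 4*(-2118 - 1*1093)/(-962 + 1245) - (-2310538 - 1*1196622) = 4*(-2118 - 1093)/283 - (-2310538 - 1196622) = 4*(1/283)*(-3211) - 1*(-3507160) = -12844/283 + 3507160 = 992513436/283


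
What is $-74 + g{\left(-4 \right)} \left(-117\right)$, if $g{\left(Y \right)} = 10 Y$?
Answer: $4606$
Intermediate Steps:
$-74 + g{\left(-4 \right)} \left(-117\right) = -74 + 10 \left(-4\right) \left(-117\right) = -74 - -4680 = -74 + 4680 = 4606$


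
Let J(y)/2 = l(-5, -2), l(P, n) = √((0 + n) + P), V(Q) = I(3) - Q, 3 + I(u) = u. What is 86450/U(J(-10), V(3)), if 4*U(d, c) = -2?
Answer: -172900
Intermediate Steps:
I(u) = -3 + u
V(Q) = -Q (V(Q) = (-3 + 3) - Q = 0 - Q = -Q)
l(P, n) = √(P + n) (l(P, n) = √(n + P) = √(P + n))
J(y) = 2*I*√7 (J(y) = 2*√(-5 - 2) = 2*√(-7) = 2*(I*√7) = 2*I*√7)
U(d, c) = -½ (U(d, c) = (¼)*(-2) = -½)
86450/U(J(-10), V(3)) = 86450/(-½) = 86450*(-2) = -172900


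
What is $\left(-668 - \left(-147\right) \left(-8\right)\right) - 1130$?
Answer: $-2974$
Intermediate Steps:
$\left(-668 - \left(-147\right) \left(-8\right)\right) - 1130 = \left(-668 - 1176\right) - 1130 = -1844 - 1130 = -2974$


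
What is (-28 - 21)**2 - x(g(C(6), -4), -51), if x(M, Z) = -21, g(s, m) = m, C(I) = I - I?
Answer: 2422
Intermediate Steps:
C(I) = 0
(-28 - 21)**2 - x(g(C(6), -4), -51) = (-28 - 21)**2 - 1*(-21) = (-49)**2 + 21 = 2401 + 21 = 2422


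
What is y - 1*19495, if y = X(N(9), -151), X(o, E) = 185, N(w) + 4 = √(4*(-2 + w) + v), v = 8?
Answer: -19310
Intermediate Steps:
N(w) = -4 + 2*√w (N(w) = -4 + √(4*(-2 + w) + 8) = -4 + √((-8 + 4*w) + 8) = -4 + √(4*w) = -4 + 2*√w)
y = 185
y - 1*19495 = 185 - 1*19495 = 185 - 19495 = -19310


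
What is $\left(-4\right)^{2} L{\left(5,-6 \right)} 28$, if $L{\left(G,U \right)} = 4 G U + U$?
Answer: $-56448$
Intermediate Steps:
$L{\left(G,U \right)} = U + 4 G U$ ($L{\left(G,U \right)} = 4 G U + U = U + 4 G U$)
$\left(-4\right)^{2} L{\left(5,-6 \right)} 28 = \left(-4\right)^{2} \left(- 6 \left(1 + 4 \cdot 5\right)\right) 28 = 16 \left(- 6 \left(1 + 20\right)\right) 28 = 16 \left(\left(-6\right) 21\right) 28 = 16 \left(-126\right) 28 = \left(-2016\right) 28 = -56448$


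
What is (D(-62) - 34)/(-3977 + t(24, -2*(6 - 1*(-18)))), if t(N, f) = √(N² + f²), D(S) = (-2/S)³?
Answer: 4028275461/471104417359 + 24309432*√5/471104417359 ≈ 0.0086661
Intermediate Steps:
D(S) = -8/S³
(D(-62) - 34)/(-3977 + t(24, -2*(6 - 1*(-18)))) = (-8/(-62)³ - 34)/(-3977 + √(24² + (-2*(6 - 1*(-18)))²)) = (-8*(-1/238328) - 34)/(-3977 + √(576 + (-2*(6 + 18))²)) = (1/29791 - 34)/(-3977 + √(576 + (-2*24)²)) = -1012893/(29791*(-3977 + √(576 + (-48)²))) = -1012893/(29791*(-3977 + √(576 + 2304))) = -1012893/(29791*(-3977 + √2880)) = -1012893/(29791*(-3977 + 24*√5))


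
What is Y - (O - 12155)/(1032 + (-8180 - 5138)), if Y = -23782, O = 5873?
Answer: -146095967/6143 ≈ -23783.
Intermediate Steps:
Y - (O - 12155)/(1032 + (-8180 - 5138)) = -23782 - (5873 - 12155)/(1032 + (-8180 - 5138)) = -23782 - (-6282)/(1032 - 13318) = -23782 - (-6282)/(-12286) = -23782 - (-6282)*(-1)/12286 = -23782 - 1*3141/6143 = -23782 - 3141/6143 = -146095967/6143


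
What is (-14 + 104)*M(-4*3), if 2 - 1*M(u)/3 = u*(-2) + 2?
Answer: -6480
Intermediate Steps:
M(u) = 6*u (M(u) = 6 - 3*(u*(-2) + 2) = 6 - 3*(-2*u + 2) = 6 - 3*(2 - 2*u) = 6 + (-6 + 6*u) = 6*u)
(-14 + 104)*M(-4*3) = (-14 + 104)*(6*(-4*3)) = 90*(6*(-12)) = 90*(-72) = -6480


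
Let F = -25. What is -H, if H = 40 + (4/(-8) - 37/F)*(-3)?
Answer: -1853/50 ≈ -37.060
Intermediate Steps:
H = 1853/50 (H = 40 + (4/(-8) - 37/(-25))*(-3) = 40 + (4*(-⅛) - 37*(-1/25))*(-3) = 40 + (-½ + 37/25)*(-3) = 40 + (49/50)*(-3) = 40 - 147/50 = 1853/50 ≈ 37.060)
-H = -1*1853/50 = -1853/50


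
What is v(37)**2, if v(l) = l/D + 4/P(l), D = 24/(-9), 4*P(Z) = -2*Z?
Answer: 17397241/87616 ≈ 198.56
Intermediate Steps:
P(Z) = -Z/2 (P(Z) = (-2*Z)/4 = -Z/2)
D = -8/3 (D = 24*(-1/9) = -8/3 ≈ -2.6667)
v(l) = -8/l - 3*l/8 (v(l) = l/(-8/3) + 4/((-l/2)) = l*(-3/8) + 4*(-2/l) = -3*l/8 - 8/l = -8/l - 3*l/8)
v(37)**2 = (-8/37 - 3/8*37)**2 = (-8*1/37 - 111/8)**2 = (-8/37 - 111/8)**2 = (-4171/296)**2 = 17397241/87616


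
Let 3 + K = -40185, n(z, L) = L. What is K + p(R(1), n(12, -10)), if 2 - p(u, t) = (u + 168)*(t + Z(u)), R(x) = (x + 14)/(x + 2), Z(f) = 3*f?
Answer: -41051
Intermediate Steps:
K = -40188 (K = -3 - 40185 = -40188)
R(x) = (14 + x)/(2 + x)
p(u, t) = 2 - (168 + u)*(t + 3*u) (p(u, t) = 2 - (u + 168)*(t + 3*u) = 2 - (168 + u)*(t + 3*u))
K + p(R(1), n(12, -10)) = -40188 + (2 - 504*(14 + 1)/(2 + 1) - 168*(-10) - 3*(14 + 1)²/(2 + 1)² - 1*(-10)*(14 + 1)/(2 + 1)) = -40188 + (2 - 504*15/3 + 1680 - 3*(15/3)² - 1*(-10)*15/3) = -40188 + (2 - 168*15 + 1680 - 3*((⅓)*15)² - 1*(-10)*(⅓)*15) = -40188 + (2 - 504*5 + 1680 - 3*5² - 1*(-10)*5) = -40188 + (2 - 2520 + 1680 - 3*25 + 50) = -40188 + (2 - 2520 + 1680 - 75 + 50) = -40188 - 863 = -41051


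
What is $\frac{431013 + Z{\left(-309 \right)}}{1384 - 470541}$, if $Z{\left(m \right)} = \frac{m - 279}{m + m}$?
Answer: $- \frac{44394437}{48323171} \approx -0.9187$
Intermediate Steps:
$Z{\left(m \right)} = \frac{-279 + m}{2 m}$
$\frac{431013 + Z{\left(-309 \right)}}{1384 - 470541} = \frac{431013 + \frac{-279 - 309}{2 \left(-309\right)}}{1384 - 470541} = \frac{431013 + \frac{1}{2} \left(- \frac{1}{309}\right) \left(-588\right)}{-469157} = \left(431013 + \frac{98}{103}\right) \left(- \frac{1}{469157}\right) = \frac{44394437}{103} \left(- \frac{1}{469157}\right) = - \frac{44394437}{48323171}$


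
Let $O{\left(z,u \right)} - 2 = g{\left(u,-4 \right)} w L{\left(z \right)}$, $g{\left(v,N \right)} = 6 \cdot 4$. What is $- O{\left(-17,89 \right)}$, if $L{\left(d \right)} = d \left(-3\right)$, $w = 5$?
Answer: $-6122$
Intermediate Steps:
$L{\left(d \right)} = - 3 d$
$g{\left(v,N \right)} = 24$
$O{\left(z,u \right)} = 2 - 360 z$ ($O{\left(z,u \right)} = 2 + 24 \cdot 5 \left(- 3 z\right) = 2 + 120 \left(- 3 z\right) = 2 - 360 z$)
$- O{\left(-17,89 \right)} = - (2 - -6120) = - (2 + 6120) = \left(-1\right) 6122 = -6122$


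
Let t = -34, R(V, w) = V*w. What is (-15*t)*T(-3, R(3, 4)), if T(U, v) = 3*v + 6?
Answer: 21420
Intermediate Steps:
T(U, v) = 6 + 3*v
(-15*t)*T(-3, R(3, 4)) = (-15*(-34))*(6 + 3*(3*4)) = 510*(6 + 3*12) = 510*(6 + 36) = 510*42 = 21420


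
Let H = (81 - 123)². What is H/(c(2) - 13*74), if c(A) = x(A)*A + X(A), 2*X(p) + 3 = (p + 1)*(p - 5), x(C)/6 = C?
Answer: -441/236 ≈ -1.8686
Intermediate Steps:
H = 1764 (H = (-42)² = 1764)
x(C) = 6*C
X(p) = -3/2 + (1 + p)*(-5 + p)/2 (X(p) = -3/2 + ((p + 1)*(p - 5))/2 = -3/2 + ((1 + p)*(-5 + p))/2 = -3/2 + (1 + p)*(-5 + p)/2)
c(A) = -4 - 2*A + 13*A²/2 (c(A) = (6*A)*A + (-4 + A²/2 - 2*A) = 6*A² + (-4 + A²/2 - 2*A) = -4 - 2*A + 13*A²/2)
H/(c(2) - 13*74) = 1764/((-4 - 2*2 + (13/2)*2²) - 13*74) = 1764/((-4 - 4 + (13/2)*4) - 962) = 1764/((-4 - 4 + 26) - 962) = 1764/(18 - 962) = 1764/(-944) = 1764*(-1/944) = -441/236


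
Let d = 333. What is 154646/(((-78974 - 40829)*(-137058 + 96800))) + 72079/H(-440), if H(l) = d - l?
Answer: 173819619687052/1864100775751 ≈ 93.246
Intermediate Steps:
H(l) = 333 - l
154646/(((-78974 - 40829)*(-137058 + 96800))) + 72079/H(-440) = 154646/(((-78974 - 40829)*(-137058 + 96800))) + 72079/(333 - 1*(-440)) = 154646/((-119803*(-40258))) + 72079/(333 + 440) = 154646/4823029174 + 72079/773 = 154646*(1/4823029174) + 72079*(1/773) = 77323/2411514587 + 72079/773 = 173819619687052/1864100775751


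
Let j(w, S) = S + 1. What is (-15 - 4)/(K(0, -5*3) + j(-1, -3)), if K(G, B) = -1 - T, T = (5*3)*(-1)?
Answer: -19/12 ≈ -1.5833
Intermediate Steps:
j(w, S) = 1 + S
T = -15 (T = 15*(-1) = -15)
K(G, B) = 14 (K(G, B) = -1 - 1*(-15) = -1 + 15 = 14)
(-15 - 4)/(K(0, -5*3) + j(-1, -3)) = (-15 - 4)/(14 + (1 - 3)) = -19/(14 - 2) = -19/12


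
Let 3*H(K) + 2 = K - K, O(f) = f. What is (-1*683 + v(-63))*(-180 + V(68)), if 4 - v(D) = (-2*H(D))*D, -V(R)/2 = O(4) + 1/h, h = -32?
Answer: 1789165/16 ≈ 1.1182e+5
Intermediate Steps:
H(K) = -⅔ (H(K) = -⅔ + (K - K)/3 = -⅔ + (⅓)*0 = -⅔ + 0 = -⅔)
V(R) = -127/16 (V(R) = -2*(4 + 1/(-32)) = -2*(4 - 1/32) = -2*127/32 = -127/16)
v(D) = 4 - 4*D/3 (v(D) = 4 - (-2*(-⅔))*D = 4 - 4*D/3)
(-1*683 + v(-63))*(-180 + V(68)) = (-1*683 + (4 - 4/3*(-63)))*(-180 - 127/16) = (-683 + (4 + 84))*(-3007/16) = (-683 + 88)*(-3007/16) = -595*(-3007/16) = 1789165/16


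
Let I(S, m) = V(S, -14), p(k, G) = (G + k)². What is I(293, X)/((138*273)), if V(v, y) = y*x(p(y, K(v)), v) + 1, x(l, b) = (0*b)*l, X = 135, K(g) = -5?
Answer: 1/37674 ≈ 2.6544e-5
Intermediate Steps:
x(l, b) = 0 (x(l, b) = 0*l = 0)
V(v, y) = 1 (V(v, y) = y*0 + 1 = 0 + 1 = 1)
I(S, m) = 1
I(293, X)/((138*273)) = 1/(138*273) = 1/37674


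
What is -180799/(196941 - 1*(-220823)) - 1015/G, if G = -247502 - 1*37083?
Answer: -1457961513/3396839084 ≈ -0.42921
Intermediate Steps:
G = -284585 (G = -247502 - 37083 = -284585)
-180799/(196941 - 1*(-220823)) - 1015/G = -180799/(196941 - 1*(-220823)) - 1015/(-284585) = -180799/(196941 + 220823) - 1015*(-1/284585) = -180799/417764 + 29/8131 = -1457961513/3396839084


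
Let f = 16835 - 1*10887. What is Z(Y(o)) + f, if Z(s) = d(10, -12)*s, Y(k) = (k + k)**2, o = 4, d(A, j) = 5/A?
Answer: 5980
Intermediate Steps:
Y(k) = 4*k**2 (Y(k) = (2*k)**2 = 4*k**2)
Z(s) = s/2 (Z(s) = (5/10)*s = (5*(1/10))*s = s/2)
f = 5948 (f = 16835 - 10887 = 5948)
Z(Y(o)) + f = (4*4**2)/2 + 5948 = (4*16)/2 + 5948 = (1/2)*64 + 5948 = 32 + 5948 = 5980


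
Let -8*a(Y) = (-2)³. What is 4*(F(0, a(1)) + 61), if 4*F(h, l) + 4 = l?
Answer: 241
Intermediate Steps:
a(Y) = 1 (a(Y) = -⅛*(-2)³ = -⅛*(-8) = 1)
F(h, l) = -1 + l/4
4*(F(0, a(1)) + 61) = 4*((-1 + (¼)*1) + 61) = 4*((-1 + ¼) + 61) = 4*(-¾ + 61) = 4*(241/4) = 241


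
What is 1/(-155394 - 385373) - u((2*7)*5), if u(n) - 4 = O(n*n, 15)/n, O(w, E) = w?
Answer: -40016759/540767 ≈ -74.000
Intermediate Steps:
u(n) = 4 + n (u(n) = 4 + (n*n)/n = 4 + n²/n = 4 + n)
1/(-155394 - 385373) - u((2*7)*5) = 1/(-155394 - 385373) - (4 + (2*7)*5) = 1/(-540767) - (4 + 14*5) = -1/540767 - (4 + 70) = -1/540767 - 1*74 = -1/540767 - 74 = -40016759/540767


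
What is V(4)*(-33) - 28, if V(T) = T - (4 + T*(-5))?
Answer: -688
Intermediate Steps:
V(T) = -4 + 6*T (V(T) = T - (4 - 5*T) = T + (-4 + 5*T) = -4 + 6*T)
V(4)*(-33) - 28 = (-4 + 6*4)*(-33) - 28 = (-4 + 24)*(-33) - 28 = 20*(-33) - 28 = -660 - 28 = -688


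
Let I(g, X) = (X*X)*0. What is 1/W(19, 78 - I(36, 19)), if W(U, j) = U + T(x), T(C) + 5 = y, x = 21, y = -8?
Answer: 1/6 ≈ 0.16667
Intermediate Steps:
I(g, X) = 0 (I(g, X) = X**2*0 = 0)
T(C) = -13 (T(C) = -5 - 8 = -13)
W(U, j) = -13 + U (W(U, j) = U - 13 = -13 + U)
1/W(19, 78 - I(36, 19)) = 1/(-13 + 19) = 1/6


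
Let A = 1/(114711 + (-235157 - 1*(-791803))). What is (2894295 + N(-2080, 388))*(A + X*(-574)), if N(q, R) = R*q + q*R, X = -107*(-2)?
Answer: -105575245181096965/671357 ≈ -1.5726e+11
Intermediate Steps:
X = 214
N(q, R) = 2*R*q (N(q, R) = R*q + R*q = 2*R*q)
A = 1/671357 (A = 1/(114711 + (-235157 + 791803)) = 1/(114711 + 556646) = 1/671357 ≈ 1.4895e-6)
(2894295 + N(-2080, 388))*(A + X*(-574)) = (2894295 + 2*388*(-2080))*(1/671357 + 214*(-574)) = (2894295 - 1614080)*(1/671357 - 122836) = 1280215*(-82466808451/671357) = -105575245181096965/671357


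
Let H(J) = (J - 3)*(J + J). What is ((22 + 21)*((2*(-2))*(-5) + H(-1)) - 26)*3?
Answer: 3534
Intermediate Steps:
H(J) = 2*J*(-3 + J) (H(J) = (-3 + J)*(2*J) = 2*J*(-3 + J))
((22 + 21)*((2*(-2))*(-5) + H(-1)) - 26)*3 = ((22 + 21)*((2*(-2))*(-5) + 2*(-1)*(-3 - 1)) - 26)*3 = (43*(-4*(-5) + 2*(-1)*(-4)) - 26)*3 = (43*(20 + 8) - 26)*3 = (43*28 - 26)*3 = (1204 - 26)*3 = 1178*3 = 3534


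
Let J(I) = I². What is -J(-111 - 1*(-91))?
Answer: -400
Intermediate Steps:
-J(-111 - 1*(-91)) = -(-111 - 1*(-91))² = -(-111 + 91)² = -1*(-20)² = -1*400 = -400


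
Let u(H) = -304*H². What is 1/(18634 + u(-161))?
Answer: -1/7861350 ≈ -1.2720e-7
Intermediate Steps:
1/(18634 + u(-161)) = 1/(18634 - 304*(-161)²) = 1/(18634 - 304*25921) = 1/(18634 - 7879984) = 1/(-7861350) = -1/7861350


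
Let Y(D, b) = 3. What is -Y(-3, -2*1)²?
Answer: -9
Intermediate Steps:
-Y(-3, -2*1)² = -1*3² = -1*9 = -9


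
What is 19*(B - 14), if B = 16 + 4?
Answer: 114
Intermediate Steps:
B = 20
19*(B - 14) = 19*(20 - 14) = 19*6 = 114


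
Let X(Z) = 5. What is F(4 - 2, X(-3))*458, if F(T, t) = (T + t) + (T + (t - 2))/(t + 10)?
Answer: 10076/3 ≈ 3358.7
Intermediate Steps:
F(T, t) = T + t + (-2 + T + t)/(10 + t) (F(T, t) = (T + t) + (T + (-2 + t))/(10 + t) = (T + t) + (-2 + T + t)/(10 + t) = T + t + (-2 + T + t)/(10 + t))
F(4 - 2, X(-3))*458 = ((-2 + 5² + 11*(4 - 2) + 11*5 + (4 - 2)*5)/(10 + 5))*458 = ((-2 + 25 + 11*2 + 55 + 2*5)/15)*458 = ((-2 + 25 + 22 + 55 + 10)/15)*458 = ((1/15)*110)*458 = (22/3)*458 = 10076/3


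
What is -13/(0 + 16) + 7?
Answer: 99/16 ≈ 6.1875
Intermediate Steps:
-13/(0 + 16) + 7 = -13/16 + 7 = 99/16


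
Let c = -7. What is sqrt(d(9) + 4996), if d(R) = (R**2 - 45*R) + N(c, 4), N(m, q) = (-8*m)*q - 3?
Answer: sqrt(4893) ≈ 69.950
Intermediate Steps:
N(m, q) = -3 - 8*m*q (N(m, q) = -8*m*q - 3 = -3 - 8*m*q)
d(R) = 221 + R**2 - 45*R (d(R) = (R**2 - 45*R) + (-3 - 8*(-7)*4) = (R**2 - 45*R) + (-3 + 224) = (R**2 - 45*R) + 221 = 221 + R**2 - 45*R)
sqrt(d(9) + 4996) = sqrt((221 + 9**2 - 45*9) + 4996) = sqrt((221 + 81 - 405) + 4996) = sqrt(-103 + 4996) = sqrt(4893)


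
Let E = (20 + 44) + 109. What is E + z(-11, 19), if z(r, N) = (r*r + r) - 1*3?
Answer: 280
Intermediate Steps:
E = 173 (E = 64 + 109 = 173)
z(r, N) = -3 + r + r**2 (z(r, N) = (r**2 + r) - 3 = (r + r**2) - 3 = -3 + r + r**2)
E + z(-11, 19) = 173 + (-3 - 11 + (-11)**2) = 173 + (-3 - 11 + 121) = 173 + 107 = 280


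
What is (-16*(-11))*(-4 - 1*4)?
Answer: -1408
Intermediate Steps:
(-16*(-11))*(-4 - 1*4) = 176*(-4 - 4) = 176*(-8) = -1408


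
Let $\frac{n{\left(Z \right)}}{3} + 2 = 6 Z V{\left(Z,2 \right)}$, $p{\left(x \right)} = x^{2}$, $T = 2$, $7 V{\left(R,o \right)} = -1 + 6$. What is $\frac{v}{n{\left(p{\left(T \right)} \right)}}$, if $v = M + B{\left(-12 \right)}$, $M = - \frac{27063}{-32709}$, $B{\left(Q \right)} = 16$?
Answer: $\frac{1284283}{3467154} \approx 0.37041$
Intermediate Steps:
$M = \frac{9021}{10903}$ ($M = \left(-27063\right) \left(- \frac{1}{32709}\right) = \frac{9021}{10903} \approx 0.82739$)
$V{\left(R,o \right)} = \frac{5}{7}$ ($V{\left(R,o \right)} = \frac{-1 + 6}{7} = \frac{1}{7} \cdot 5 = \frac{5}{7}$)
$v = \frac{183469}{10903}$ ($v = \frac{9021}{10903} + 16 = \frac{183469}{10903} \approx 16.827$)
$n{\left(Z \right)} = -6 + \frac{90 Z}{7}$ ($n{\left(Z \right)} = -6 + 3 \cdot 6 Z \frac{5}{7} = -6 + 3 \frac{30 Z}{7} = -6 + \frac{90 Z}{7}$)
$\frac{v}{n{\left(p{\left(T \right)} \right)}} = \frac{183469}{10903 \left(-6 + \frac{90 \cdot 2^{2}}{7}\right)} = \frac{183469}{10903 \left(-6 + \frac{90}{7} \cdot 4\right)} = \frac{183469}{10903 \left(-6 + \frac{360}{7}\right)} = \frac{183469}{10903 \cdot \frac{318}{7}} = \frac{183469}{10903} \cdot \frac{7}{318} = \frac{1284283}{3467154}$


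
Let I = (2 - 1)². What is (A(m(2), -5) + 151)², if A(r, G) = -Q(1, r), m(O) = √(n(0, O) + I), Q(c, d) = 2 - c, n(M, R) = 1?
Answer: 22500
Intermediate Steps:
I = 1 (I = 1² = 1)
m(O) = √2 (m(O) = √(1 + 1) = √2)
A(r, G) = -1 (A(r, G) = -(2 - 1*1) = -(2 - 1) = -1*1 = -1)
(A(m(2), -5) + 151)² = (-1 + 151)² = 150² = 22500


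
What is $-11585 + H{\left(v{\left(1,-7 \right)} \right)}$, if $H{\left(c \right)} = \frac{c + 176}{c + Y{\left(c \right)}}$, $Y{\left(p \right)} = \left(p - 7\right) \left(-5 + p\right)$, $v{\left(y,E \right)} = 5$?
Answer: $- \frac{57744}{5} \approx -11549.0$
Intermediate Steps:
$Y{\left(p \right)} = \left(-7 + p\right) \left(-5 + p\right)$
$H{\left(c \right)} = \frac{176 + c}{35 + c^{2} - 11 c}$ ($H{\left(c \right)} = \frac{c + 176}{c + \left(35 + c^{2} - 12 c\right)} = \frac{176 + c}{35 + c^{2} - 11 c}$)
$-11585 + H{\left(v{\left(1,-7 \right)} \right)} = -11585 + \frac{176 + 5}{35 + 5^{2} - 55} = -11585 + \frac{1}{35 + 25 - 55} \cdot 181 = -11585 + \frac{1}{5} \cdot 181 = -11585 + \frac{181}{5} = - \frac{57744}{5}$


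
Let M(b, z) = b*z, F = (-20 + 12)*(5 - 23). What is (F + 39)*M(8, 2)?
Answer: 2928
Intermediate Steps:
F = 144 (F = -8*(-18) = 144)
(F + 39)*M(8, 2) = (144 + 39)*(8*2) = 183*16 = 2928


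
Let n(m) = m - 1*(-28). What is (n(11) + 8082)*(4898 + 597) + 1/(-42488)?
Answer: 1896022538759/42488 ≈ 4.4625e+7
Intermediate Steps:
n(m) = 28 + m (n(m) = m + 28 = 28 + m)
(n(11) + 8082)*(4898 + 597) + 1/(-42488) = ((28 + 11) + 8082)*(4898 + 597) + 1/(-42488) = (39 + 8082)*5495 - 1/42488 = 8121*5495 - 1/42488 = 44624895 - 1/42488 = 1896022538759/42488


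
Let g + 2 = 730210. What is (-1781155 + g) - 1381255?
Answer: -2432202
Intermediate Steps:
g = 730208 (g = -2 + 730210 = 730208)
(-1781155 + g) - 1381255 = (-1781155 + 730208) - 1381255 = -1050947 - 1381255 = -2432202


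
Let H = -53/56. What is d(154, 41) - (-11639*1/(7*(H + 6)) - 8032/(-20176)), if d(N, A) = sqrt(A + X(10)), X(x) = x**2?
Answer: 117272166/356863 + sqrt(141) ≈ 340.49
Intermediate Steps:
H = -53/56 (H = -53*1/56 = -53/56 ≈ -0.94643)
d(N, A) = sqrt(100 + A) (d(N, A) = sqrt(A + 10**2) = sqrt(A + 100) = sqrt(100 + A))
d(154, 41) - (-11639*1/(7*(H + 6)) - 8032/(-20176)) = sqrt(100 + 41) - (-11639*1/(7*(-53/56 + 6)) - 8032/(-20176)) = sqrt(141) - (-11639/(7*(283/56)) - 8032*(-1/20176)) = sqrt(141) - (-11639/283/8 + 502/1261) = sqrt(141) - (-11639*8/283 + 502/1261) = sqrt(141) - (-93112/283 + 502/1261) = sqrt(141) - 1*(-117272166/356863) = sqrt(141) + 117272166/356863 = 117272166/356863 + sqrt(141)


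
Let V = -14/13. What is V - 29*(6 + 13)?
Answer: -7177/13 ≈ -552.08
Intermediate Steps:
V = -14/13 (V = -14*1/13 = -14/13 ≈ -1.0769)
V - 29*(6 + 13) = -14/13 - 29*(6 + 13) = -14/13 - 29*19 = -14/13 - 551 = -7177/13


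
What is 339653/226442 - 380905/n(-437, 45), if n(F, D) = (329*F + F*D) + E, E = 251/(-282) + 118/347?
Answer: 1981757154950087/517359020644838 ≈ 3.8305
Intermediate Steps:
E = -53821/97854 (E = 251*(-1/282) + 118*(1/347) = -251/282 + 118/347 = -53821/97854 ≈ -0.55001)
n(F, D) = -53821/97854 + 329*F + D*F (n(F, D) = (329*F + F*D) - 53821/97854 = (329*F + D*F) - 53821/97854 = -53821/97854 + 329*F + D*F)
339653/226442 - 380905/n(-437, 45) = 339653/226442 - 380905/(-53821/97854 + 329*(-437) + 45*(-437)) = 339653*(1/226442) - 380905/(-53821/97854 - 143773 - 19665) = 339653/226442 - 380905/(-15993115873/97854) = 339653/226442 - 380905*(-97854/15993115873) = 339653/226442 + 5324725410/2284730839 = 1981757154950087/517359020644838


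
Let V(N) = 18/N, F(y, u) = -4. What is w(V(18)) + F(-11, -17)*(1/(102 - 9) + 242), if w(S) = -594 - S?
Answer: -145363/93 ≈ -1563.0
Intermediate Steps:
w(V(18)) + F(-11, -17)*(1/(102 - 9) + 242) = (-594 - 18/18) - 4*(1/(102 - 9) + 242) = (-594 - 18/18) - 4*(1/93 + 242) = (-594 - 1*1) - 4*(1/93 + 242) = (-594 - 1) - 4*22507/93 = -595 - 90028/93 = -145363/93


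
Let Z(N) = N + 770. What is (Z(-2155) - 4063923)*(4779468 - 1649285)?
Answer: -12725157991364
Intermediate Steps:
Z(N) = 770 + N
(Z(-2155) - 4063923)*(4779468 - 1649285) = ((770 - 2155) - 4063923)*(4779468 - 1649285) = (-1385 - 4063923)*3130183 = -4065308*3130183 = -12725157991364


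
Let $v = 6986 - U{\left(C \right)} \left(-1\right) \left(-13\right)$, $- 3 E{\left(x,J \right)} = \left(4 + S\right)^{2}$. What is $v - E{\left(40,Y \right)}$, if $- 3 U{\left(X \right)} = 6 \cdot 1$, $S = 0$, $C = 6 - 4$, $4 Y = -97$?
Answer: $\frac{21052}{3} \approx 7017.3$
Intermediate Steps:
$Y = - \frac{97}{4}$ ($Y = \frac{1}{4} \left(-97\right) = - \frac{97}{4} \approx -24.25$)
$C = 2$ ($C = 6 - 4 = 2$)
$U{\left(X \right)} = -2$ ($U{\left(X \right)} = - \frac{6 \cdot 1}{3} = \left(- \frac{1}{3}\right) 6 = -2$)
$E{\left(x,J \right)} = - \frac{16}{3}$ ($E{\left(x,J \right)} = - \frac{\left(4 + 0\right)^{2}}{3} = - \frac{4^{2}}{3} = \left(- \frac{1}{3}\right) 16 = - \frac{16}{3}$)
$v = 7012$ ($v = 6986 - \left(-2\right) \left(-1\right) \left(-13\right) = 6986 - 2 \left(-13\right) = 6986 - -26 = 6986 + 26 = 7012$)
$v - E{\left(40,Y \right)} = 7012 - - \frac{16}{3} = 7012 + \frac{16}{3} = \frac{21052}{3}$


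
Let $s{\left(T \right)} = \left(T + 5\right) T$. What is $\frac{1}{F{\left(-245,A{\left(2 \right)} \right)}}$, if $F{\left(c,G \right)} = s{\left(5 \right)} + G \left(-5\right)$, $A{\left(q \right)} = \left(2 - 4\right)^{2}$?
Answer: $\frac{1}{30} \approx 0.033333$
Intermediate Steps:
$s{\left(T \right)} = T \left(5 + T\right)$ ($s{\left(T \right)} = \left(5 + T\right) T = T \left(5 + T\right)$)
$A{\left(q \right)} = 4$ ($A{\left(q \right)} = \left(-2\right)^{2} = 4$)
$F{\left(c,G \right)} = 50 - 5 G$ ($F{\left(c,G \right)} = 5 \left(5 + 5\right) + G \left(-5\right) = 5 \cdot 10 - 5 G = 50 - 5 G$)
$\frac{1}{F{\left(-245,A{\left(2 \right)} \right)}} = \frac{1}{50 - 20} = \frac{1}{30}$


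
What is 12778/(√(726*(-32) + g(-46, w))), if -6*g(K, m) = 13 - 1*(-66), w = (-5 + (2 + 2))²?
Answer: -12778*I*√836826/139471 ≈ -83.81*I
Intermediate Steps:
w = 1 (w = (-5 + 4)² = (-1)² = 1)
g(K, m) = -79/6 (g(K, m) = -(13 - 1*(-66))/6 = -(13 + 66)/6 = -⅙*79 = -79/6)
12778/(√(726*(-32) + g(-46, w))) = 12778/(√(726*(-32) - 79/6)) = 12778/(√(-23232 - 79/6)) = 12778/(√(-139471/6)) = 12778/((I*√836826/6)) = 12778*(-I*√836826/139471) = -12778*I*√836826/139471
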